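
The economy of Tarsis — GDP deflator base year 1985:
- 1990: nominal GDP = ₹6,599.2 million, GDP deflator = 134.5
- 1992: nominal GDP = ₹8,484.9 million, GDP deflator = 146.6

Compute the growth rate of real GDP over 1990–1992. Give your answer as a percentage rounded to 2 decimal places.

Deflate each year: 1990 → 6599.2/1.345 = 4906.47; 1992 → 8484.9/1.466 = 5787.79.
So real GDP changed by 5787.79/4906.47 − 1 = 0.1796, i.e. 17.96%.

17.96%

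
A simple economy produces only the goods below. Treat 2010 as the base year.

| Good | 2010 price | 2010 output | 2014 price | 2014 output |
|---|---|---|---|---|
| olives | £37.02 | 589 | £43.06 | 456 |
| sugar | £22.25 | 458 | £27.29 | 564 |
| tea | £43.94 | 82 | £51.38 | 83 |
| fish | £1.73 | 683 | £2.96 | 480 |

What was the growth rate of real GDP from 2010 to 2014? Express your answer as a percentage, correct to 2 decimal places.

Real GDP 2010 = Nominal GDP 2010 = 37.02·589 + 22.25·458 + 43.94·82 + 1.73·683 = 36779.95.
Real GDP 2014 (at 2010 prices) = 37.02·456 + 22.25·564 + 43.94·83 + 1.73·480 = 33907.54.
Real growth = 33907.54/36779.95 − 1 = -0.0781.

-7.81%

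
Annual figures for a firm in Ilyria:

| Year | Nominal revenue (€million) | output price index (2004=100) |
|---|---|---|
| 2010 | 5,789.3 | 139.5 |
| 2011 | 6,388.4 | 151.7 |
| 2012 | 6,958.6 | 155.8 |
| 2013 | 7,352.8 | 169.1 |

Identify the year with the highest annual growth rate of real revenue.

2011: real = 6388.4/1.517 = 4211.21; growth vs 2010 (4150.04) = 1.47%.
2012: real = 6958.6/1.558 = 4466.37; growth vs 2011 (4211.21) = 6.06%.
2013: real = 7352.8/1.691 = 4348.20; growth vs 2012 (4466.37) = -2.65%.

2012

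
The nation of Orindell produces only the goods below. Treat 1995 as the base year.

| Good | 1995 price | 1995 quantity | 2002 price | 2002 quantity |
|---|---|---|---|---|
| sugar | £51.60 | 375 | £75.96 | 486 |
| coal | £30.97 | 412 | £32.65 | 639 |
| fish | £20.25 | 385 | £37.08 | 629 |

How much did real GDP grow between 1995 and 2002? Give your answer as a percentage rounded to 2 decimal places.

Real GDP 1995 = Nominal GDP 1995 = 51.60·375 + 30.97·412 + 20.25·385 = 39905.89.
Real GDP 2002 (at 1995 prices) = 51.60·486 + 30.97·639 + 20.25·629 = 57604.68.
Real growth = 57604.68/39905.89 − 1 = 0.4435.

44.35%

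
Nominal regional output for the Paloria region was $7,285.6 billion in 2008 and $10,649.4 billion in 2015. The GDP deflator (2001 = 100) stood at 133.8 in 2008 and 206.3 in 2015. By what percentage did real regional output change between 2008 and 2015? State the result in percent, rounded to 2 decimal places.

Deflate each year: 2008 → 7285.6/1.338 = 5445.14; 2015 → 10649.4/2.063 = 5162.09.
So real regional output changed by 5162.09/5445.14 − 1 = -0.0520, i.e. -5.20%.

-5.20%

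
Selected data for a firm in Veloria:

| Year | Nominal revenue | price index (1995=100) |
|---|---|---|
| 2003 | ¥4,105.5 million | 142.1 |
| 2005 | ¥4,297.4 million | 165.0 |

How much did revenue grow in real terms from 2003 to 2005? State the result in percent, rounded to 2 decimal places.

-9.85%

Real revenue 2003 = 4105.5 / 1.421 = 2889.16.
Real revenue 2005 = 4297.4 / 1.650 = 2604.48.
Real growth = 2604.48 / 2889.16 − 1 = -0.0985.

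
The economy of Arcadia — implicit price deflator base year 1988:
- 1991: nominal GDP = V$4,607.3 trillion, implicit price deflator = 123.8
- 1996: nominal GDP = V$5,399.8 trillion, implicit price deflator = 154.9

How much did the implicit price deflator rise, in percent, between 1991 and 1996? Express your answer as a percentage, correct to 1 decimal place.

25.1%

Price-level change = 154.9 / 123.8 − 1 = 0.2512.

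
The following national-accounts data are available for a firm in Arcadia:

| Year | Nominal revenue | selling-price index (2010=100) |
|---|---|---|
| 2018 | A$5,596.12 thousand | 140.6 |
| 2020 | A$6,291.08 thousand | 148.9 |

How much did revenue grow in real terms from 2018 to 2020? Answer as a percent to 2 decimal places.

Real revenue 2018 = 5596.12 / 1.406 = 3980.17.
Real revenue 2020 = 6291.08 / 1.489 = 4225.04.
Real growth = 4225.04 / 3980.17 − 1 = 0.0615.

6.15%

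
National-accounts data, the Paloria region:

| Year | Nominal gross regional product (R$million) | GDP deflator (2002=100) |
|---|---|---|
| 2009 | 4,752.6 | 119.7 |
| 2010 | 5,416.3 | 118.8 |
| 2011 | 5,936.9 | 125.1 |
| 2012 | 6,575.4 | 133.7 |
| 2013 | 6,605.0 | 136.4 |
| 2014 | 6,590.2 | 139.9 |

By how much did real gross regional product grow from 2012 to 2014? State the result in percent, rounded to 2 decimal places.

Real gross regional product 2012 = 6575.4/1.337 = 4918.03.
Real gross regional product 2014 = 6590.2/1.399 = 4710.65.
Change = 4710.65/4918.03 − 1 = -0.0422.

-4.22%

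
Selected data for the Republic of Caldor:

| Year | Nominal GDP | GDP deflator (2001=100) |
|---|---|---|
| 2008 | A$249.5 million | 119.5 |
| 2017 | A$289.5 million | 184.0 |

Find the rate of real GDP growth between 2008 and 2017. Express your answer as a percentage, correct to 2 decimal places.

Real GDP 2008 = 249.5 / 1.195 = 208.79.
Real GDP 2017 = 289.5 / 1.840 = 157.34.
Real growth = 157.34 / 208.79 − 1 = -0.2464.

-24.64%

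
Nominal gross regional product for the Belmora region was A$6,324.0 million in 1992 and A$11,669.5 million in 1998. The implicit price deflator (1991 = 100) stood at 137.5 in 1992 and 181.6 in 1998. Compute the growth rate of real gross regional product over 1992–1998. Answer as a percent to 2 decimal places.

39.72%

Deflate each year: 1992 → 6324.0/1.375 = 4599.27; 1998 → 11669.5/1.816 = 6425.94.
So real gross regional product changed by 6425.94/4599.27 − 1 = 0.3972, i.e. 39.72%.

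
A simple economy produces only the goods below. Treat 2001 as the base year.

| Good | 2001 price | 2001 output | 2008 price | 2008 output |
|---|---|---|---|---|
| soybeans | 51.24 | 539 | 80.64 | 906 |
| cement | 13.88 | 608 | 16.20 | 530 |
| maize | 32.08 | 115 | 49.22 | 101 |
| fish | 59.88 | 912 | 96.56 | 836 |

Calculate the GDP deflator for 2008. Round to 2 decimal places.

Nominal GDP 2008 = 80.64·906 + 16.20·530 + 49.22·101 + 96.56·836 = 167341.22.
Real GDP 2008 (at 2001 prices) = 51.24·906 + 13.88·530 + 32.08·101 + 59.88·836 = 107079.60.
Deflator = Nominal/Real × 100 = 167341.22/107079.60 × 100 = 156.277.

156.28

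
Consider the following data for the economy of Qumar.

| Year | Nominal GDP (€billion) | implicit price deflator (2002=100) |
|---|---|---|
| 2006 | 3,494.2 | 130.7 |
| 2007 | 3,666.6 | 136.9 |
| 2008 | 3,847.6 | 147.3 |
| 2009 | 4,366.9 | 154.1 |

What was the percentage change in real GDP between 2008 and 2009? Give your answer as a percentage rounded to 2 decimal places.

Real GDP 2008 = 3847.6/1.473 = 2612.08.
Real GDP 2009 = 4366.9/1.541 = 2833.81.
Change = 2833.81/2612.08 − 1 = 0.0849.

8.49%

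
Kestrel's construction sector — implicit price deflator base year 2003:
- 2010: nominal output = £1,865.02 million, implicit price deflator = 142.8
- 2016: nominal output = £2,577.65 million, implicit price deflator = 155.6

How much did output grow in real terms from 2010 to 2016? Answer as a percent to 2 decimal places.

26.84%

Real output 2010 = 1865.02 / 1.428 = 1306.04.
Real output 2016 = 2577.65 / 1.556 = 1656.59.
Real growth = 1656.59 / 1306.04 − 1 = 0.2684.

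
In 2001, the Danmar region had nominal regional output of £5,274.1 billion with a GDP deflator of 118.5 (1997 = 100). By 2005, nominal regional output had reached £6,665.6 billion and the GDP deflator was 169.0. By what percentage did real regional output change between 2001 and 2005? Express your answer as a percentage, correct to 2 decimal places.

-11.38%

Deflate each year: 2001 → 5274.1/1.185 = 4450.72; 2005 → 6665.6/1.690 = 3944.14.
So real regional output changed by 3944.14/4450.72 − 1 = -0.1138, i.e. -11.38%.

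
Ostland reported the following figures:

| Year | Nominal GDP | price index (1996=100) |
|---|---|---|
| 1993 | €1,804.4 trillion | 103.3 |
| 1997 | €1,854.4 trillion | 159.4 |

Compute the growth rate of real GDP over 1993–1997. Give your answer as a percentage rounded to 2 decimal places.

Deflate each year: 1993 → 1804.4/1.033 = 1746.76; 1997 → 1854.4/1.594 = 1163.36.
So real GDP changed by 1163.36/1746.76 − 1 = -0.3340, i.e. -33.40%.

-33.40%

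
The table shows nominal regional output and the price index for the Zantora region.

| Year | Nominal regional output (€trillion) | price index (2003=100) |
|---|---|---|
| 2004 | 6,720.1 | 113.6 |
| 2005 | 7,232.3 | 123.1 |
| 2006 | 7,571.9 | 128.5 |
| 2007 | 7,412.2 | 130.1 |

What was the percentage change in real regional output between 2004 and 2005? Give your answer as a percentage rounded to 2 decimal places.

-0.68%

Real regional output 2004 = 6720.1/1.136 = 5915.58.
Real regional output 2005 = 7232.3/1.231 = 5875.14.
Change = 5875.14/5915.58 − 1 = -0.0068.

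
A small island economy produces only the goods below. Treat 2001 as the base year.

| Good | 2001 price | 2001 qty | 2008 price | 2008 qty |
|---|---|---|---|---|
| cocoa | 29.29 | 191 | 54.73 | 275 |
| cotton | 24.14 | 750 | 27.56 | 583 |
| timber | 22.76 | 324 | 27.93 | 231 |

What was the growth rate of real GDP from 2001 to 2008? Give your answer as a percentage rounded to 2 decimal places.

Real GDP 2001 = Nominal GDP 2001 = 29.29·191 + 24.14·750 + 22.76·324 = 31073.63.
Real GDP 2008 (at 2001 prices) = 29.29·275 + 24.14·583 + 22.76·231 = 27385.93.
Real growth = 27385.93/31073.63 − 1 = -0.1187.

-11.87%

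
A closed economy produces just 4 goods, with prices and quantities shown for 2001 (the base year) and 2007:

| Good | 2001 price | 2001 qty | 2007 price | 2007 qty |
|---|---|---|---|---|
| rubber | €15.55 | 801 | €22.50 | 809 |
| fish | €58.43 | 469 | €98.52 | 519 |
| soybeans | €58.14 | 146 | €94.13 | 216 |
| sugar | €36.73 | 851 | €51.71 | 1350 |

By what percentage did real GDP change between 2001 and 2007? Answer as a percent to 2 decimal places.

31.96%

Real GDP 2001 = Nominal GDP 2001 = 15.55·801 + 58.43·469 + 58.14·146 + 36.73·851 = 79604.89.
Real GDP 2007 (at 2001 prices) = 15.55·809 + 58.43·519 + 58.14·216 + 36.73·1350 = 105048.86.
Real growth = 105048.86/79604.89 − 1 = 0.3196.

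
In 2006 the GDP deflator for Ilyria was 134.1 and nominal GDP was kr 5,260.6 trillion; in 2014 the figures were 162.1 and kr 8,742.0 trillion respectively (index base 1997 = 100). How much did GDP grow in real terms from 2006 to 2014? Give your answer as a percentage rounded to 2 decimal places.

37.47%

Deflate each year: 2006 → 5260.6/1.341 = 3922.89; 2014 → 8742.0/1.621 = 5392.97.
So real GDP changed by 5392.97/3922.89 − 1 = 0.3747, i.e. 37.47%.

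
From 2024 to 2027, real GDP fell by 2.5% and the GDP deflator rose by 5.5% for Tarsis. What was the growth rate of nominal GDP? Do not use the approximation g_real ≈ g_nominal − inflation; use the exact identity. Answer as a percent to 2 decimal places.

2.86%

(1 + g_nom) = (1 + g_real)(1 + π) = 0.9750 × 1.0550 = 1.02863.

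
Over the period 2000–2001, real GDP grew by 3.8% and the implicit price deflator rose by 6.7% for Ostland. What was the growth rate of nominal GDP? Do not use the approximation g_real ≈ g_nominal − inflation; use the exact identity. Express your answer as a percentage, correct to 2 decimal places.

(1 + g_nom) = (1 + g_real)(1 + π) = 1.0380 × 1.0670 = 1.10755.

10.75%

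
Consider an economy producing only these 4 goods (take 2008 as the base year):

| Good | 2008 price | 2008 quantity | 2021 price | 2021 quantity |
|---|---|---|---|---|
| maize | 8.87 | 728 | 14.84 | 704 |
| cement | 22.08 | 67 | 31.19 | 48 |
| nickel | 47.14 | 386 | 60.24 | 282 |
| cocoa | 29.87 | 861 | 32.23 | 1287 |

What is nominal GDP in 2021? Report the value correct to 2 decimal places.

70412.17

Nominal GDP 2021 = Σ (p_2021 × q_2021) = 14.84·704 + 31.19·48 + 60.24·282 + 32.23·1287 = 70412.17.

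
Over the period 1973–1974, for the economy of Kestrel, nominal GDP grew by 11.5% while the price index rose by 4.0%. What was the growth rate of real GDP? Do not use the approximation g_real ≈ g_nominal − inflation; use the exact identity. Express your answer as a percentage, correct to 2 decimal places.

(1 + g_nom) = (1 + g_real)(1 + π), so g_real = 1.1150 / 1.0400 − 1 = 0.07212.

7.21%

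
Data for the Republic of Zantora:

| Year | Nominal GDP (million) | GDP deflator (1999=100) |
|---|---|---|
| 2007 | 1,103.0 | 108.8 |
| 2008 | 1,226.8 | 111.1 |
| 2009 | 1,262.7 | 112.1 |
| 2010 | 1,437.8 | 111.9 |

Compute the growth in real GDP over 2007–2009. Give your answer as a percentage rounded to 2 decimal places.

11.11%

Real GDP 2007 = 1103.0/1.088 = 1013.79.
Real GDP 2009 = 1262.7/1.121 = 1126.40.
Change = 1126.40/1013.79 − 1 = 0.1111.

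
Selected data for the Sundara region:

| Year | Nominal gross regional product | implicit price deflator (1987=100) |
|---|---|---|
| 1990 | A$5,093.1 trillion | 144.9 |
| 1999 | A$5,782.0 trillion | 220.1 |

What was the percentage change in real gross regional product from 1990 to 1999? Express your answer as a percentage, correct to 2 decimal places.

-25.26%

Real gross regional product 1990 = 5093.1 / 1.449 = 3514.91.
Real gross regional product 1999 = 5782.0 / 2.201 = 2626.99.
Real growth = 2626.99 / 3514.91 − 1 = -0.2526.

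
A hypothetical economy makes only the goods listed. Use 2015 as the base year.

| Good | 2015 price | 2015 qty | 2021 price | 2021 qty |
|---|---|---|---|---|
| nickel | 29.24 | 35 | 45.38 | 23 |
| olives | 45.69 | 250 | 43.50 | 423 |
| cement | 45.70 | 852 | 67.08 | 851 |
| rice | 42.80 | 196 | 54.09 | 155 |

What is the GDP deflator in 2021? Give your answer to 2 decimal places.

129.59

Nominal GDP 2021 = 45.38·23 + 43.50·423 + 67.08·851 + 54.09·155 = 84913.27.
Real GDP 2021 (at 2015 prices) = 29.24·23 + 45.69·423 + 45.70·851 + 42.80·155 = 65524.09.
Deflator = Nominal/Real × 100 = 84913.27/65524.09 × 100 = 129.591.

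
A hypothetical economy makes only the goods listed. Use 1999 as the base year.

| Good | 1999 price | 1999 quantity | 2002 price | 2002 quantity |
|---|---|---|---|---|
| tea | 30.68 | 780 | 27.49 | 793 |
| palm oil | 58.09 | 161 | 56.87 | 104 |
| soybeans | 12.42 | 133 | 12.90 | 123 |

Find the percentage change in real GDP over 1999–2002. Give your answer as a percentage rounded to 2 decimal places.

-8.69%

Real GDP 1999 = Nominal GDP 1999 = 30.68·780 + 58.09·161 + 12.42·133 = 34934.75.
Real GDP 2002 (at 1999 prices) = 30.68·793 + 58.09·104 + 12.42·123 = 31898.26.
Real growth = 31898.26/34934.75 − 1 = -0.0869.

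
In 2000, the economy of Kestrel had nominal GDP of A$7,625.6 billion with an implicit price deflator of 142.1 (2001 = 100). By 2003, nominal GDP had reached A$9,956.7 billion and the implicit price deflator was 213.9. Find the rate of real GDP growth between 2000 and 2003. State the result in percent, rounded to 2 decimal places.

-13.26%

Deflate each year: 2000 → 7625.6/1.421 = 5366.36; 2003 → 9956.7/2.139 = 4654.84.
So real GDP changed by 4654.84/5366.36 − 1 = -0.1326, i.e. -13.26%.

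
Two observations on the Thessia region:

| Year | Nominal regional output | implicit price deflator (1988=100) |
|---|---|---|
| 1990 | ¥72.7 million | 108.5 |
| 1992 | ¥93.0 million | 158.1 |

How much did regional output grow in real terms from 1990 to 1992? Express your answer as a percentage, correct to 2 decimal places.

-12.21%

Real regional output 1990 = 72.7 / 1.085 = 67.00.
Real regional output 1992 = 93.0 / 1.581 = 58.82.
Real growth = 58.82 / 67.00 − 1 = -0.1221.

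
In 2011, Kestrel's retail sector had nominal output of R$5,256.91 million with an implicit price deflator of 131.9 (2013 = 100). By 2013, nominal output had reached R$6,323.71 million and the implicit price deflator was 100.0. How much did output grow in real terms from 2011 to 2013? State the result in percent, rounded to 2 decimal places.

58.67%

Real output 2011 = 5256.91 / 1.319 = 3985.53.
Real output 2013 = 6323.71 / 1.000 = 6323.71.
Real growth = 6323.71 / 3985.53 − 1 = 0.5867.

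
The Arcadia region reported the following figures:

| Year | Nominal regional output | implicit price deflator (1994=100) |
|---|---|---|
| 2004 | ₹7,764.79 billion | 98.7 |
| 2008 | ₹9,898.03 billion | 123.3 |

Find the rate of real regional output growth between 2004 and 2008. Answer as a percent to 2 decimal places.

Deflate each year: 2004 → 7764.79/0.987 = 7867.06; 2008 → 9898.03/1.233 = 8027.60.
So real regional output changed by 8027.60/7867.06 − 1 = 0.0204, i.e. 2.04%.

2.04%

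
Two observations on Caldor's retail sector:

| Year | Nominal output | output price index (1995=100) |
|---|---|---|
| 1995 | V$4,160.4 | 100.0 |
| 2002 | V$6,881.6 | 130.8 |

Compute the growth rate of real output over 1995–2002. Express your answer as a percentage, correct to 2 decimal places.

Real output 1995 = 4160.4 / 1.000 = 4160.40.
Real output 2002 = 6881.6 / 1.308 = 5261.16.
Real growth = 5261.16 / 4160.40 − 1 = 0.2646.

26.46%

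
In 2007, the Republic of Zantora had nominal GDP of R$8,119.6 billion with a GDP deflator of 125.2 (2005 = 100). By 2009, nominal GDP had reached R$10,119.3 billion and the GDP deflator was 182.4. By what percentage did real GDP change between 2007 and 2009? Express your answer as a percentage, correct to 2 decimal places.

Deflate each year: 2007 → 8119.6/1.252 = 6485.30; 2009 → 10119.3/1.824 = 5547.86.
So real GDP changed by 5547.86/6485.30 − 1 = -0.1445, i.e. -14.45%.

-14.45%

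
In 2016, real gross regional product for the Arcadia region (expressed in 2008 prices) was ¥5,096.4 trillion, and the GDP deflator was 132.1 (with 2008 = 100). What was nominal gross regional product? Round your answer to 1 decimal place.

Nominal gross regional product = Real × (GDP deflator/100) = 5096.4 × 1.321 = 6732.34.

¥6,732.3 trillion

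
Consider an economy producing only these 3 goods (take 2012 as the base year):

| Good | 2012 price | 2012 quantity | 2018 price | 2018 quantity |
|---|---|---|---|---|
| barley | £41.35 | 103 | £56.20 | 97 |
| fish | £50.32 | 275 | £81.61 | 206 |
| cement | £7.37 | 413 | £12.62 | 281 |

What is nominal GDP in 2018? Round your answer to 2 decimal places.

£25809.28

Nominal GDP 2018 = Σ (p_2018 × q_2018) = 56.20·97 + 81.61·206 + 12.62·281 = 25809.28.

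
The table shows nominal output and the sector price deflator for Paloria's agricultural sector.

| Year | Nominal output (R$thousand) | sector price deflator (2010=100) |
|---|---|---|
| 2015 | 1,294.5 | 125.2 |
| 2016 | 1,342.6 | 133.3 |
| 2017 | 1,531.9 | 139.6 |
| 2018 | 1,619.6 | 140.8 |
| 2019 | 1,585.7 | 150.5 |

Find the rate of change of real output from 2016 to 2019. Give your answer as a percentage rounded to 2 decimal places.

4.61%

Real output 2016 = 1342.6/1.333 = 1007.20.
Real output 2019 = 1585.7/1.505 = 1053.62.
Change = 1053.62/1007.20 − 1 = 0.0461.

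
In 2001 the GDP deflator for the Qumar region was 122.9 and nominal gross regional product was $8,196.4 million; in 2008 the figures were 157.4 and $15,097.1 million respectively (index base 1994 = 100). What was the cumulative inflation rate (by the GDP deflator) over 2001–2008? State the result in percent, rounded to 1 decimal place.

28.1%

Price-level change = 157.4 / 122.9 − 1 = 0.2807.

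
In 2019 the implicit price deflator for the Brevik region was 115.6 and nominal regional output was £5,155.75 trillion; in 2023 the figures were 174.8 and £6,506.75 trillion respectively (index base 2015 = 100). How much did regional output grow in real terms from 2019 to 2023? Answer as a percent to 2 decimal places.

Real regional output 2019 = 5155.75 / 1.156 = 4459.99.
Real regional output 2023 = 6506.75 / 1.748 = 3722.40.
Real growth = 3722.40 / 4459.99 − 1 = -0.1654.

-16.54%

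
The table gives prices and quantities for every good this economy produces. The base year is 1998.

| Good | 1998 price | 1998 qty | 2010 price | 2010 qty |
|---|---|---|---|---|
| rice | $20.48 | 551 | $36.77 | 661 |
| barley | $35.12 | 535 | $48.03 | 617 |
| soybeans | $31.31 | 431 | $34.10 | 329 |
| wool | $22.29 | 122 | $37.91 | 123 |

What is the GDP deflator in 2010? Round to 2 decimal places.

Nominal GDP 2010 = 36.77·661 + 48.03·617 + 34.10·329 + 37.91·123 = 69821.31.
Real GDP 2010 (at 1998 prices) = 20.48·661 + 35.12·617 + 31.31·329 + 22.29·123 = 48248.98.
Deflator = Nominal/Real × 100 = 69821.31/48248.98 × 100 = 144.710.

144.71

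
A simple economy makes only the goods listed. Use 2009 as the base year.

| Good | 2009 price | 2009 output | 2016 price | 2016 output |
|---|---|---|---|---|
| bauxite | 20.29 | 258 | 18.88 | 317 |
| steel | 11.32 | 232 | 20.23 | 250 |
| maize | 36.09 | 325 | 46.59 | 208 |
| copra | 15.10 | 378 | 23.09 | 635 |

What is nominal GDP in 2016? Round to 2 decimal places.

Nominal GDP 2016 = Σ (p_2016 × q_2016) = 18.88·317 + 20.23·250 + 46.59·208 + 23.09·635 = 35395.33.

35395.33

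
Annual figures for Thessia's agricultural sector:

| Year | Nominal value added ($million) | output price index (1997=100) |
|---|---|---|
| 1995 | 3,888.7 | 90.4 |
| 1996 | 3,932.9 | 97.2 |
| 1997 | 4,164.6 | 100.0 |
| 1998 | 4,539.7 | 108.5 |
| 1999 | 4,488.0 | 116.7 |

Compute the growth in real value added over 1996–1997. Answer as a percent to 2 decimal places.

Real value added 1996 = 3932.9/0.972 = 4046.19.
Real value added 1997 = 4164.6/1.000 = 4164.60.
Change = 4164.60/4046.19 − 1 = 0.0293.

2.93%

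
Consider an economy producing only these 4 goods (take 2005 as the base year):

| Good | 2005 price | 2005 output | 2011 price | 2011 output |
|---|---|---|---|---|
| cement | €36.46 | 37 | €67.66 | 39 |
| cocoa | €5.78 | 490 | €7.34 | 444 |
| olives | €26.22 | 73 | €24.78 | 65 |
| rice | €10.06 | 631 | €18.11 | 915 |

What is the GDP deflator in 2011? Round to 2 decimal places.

161.63

Nominal GDP 2011 = 67.66·39 + 7.34·444 + 24.78·65 + 18.11·915 = 24079.05.
Real GDP 2011 (at 2005 prices) = 36.46·39 + 5.78·444 + 26.22·65 + 10.06·915 = 14897.46.
Deflator = Nominal/Real × 100 = 24079.05/14897.46 × 100 = 161.632.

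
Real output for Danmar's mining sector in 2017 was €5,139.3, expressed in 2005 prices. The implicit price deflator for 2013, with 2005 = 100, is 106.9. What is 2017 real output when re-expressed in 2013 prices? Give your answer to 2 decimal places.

€5,493.91

Real output in 2013 prices = Real output in 2005 prices × (P_2013/P_2005) = 5139.3 × 1.069 = 5493.91.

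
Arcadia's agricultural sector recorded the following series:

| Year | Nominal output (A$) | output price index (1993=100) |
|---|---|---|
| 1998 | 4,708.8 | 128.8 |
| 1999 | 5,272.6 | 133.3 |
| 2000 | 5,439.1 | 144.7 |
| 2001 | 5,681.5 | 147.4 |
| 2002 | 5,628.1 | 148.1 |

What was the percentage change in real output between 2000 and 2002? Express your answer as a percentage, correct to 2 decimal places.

Real output 2000 = 5439.1/1.447 = 3758.88.
Real output 2002 = 5628.1/1.481 = 3800.20.
Change = 3800.20/3758.88 − 1 = 0.0110.

1.10%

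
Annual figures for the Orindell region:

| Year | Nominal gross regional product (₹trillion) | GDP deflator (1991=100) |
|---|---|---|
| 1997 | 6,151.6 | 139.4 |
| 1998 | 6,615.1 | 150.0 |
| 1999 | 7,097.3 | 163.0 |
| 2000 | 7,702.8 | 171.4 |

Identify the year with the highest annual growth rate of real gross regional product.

1998: real = 6615.1/1.500 = 4410.07; growth vs 1997 (4412.91) = -0.06%.
1999: real = 7097.3/1.630 = 4354.17; growth vs 1998 (4410.07) = -1.27%.
2000: real = 7702.8/1.714 = 4494.05; growth vs 1999 (4354.17) = 3.21%.

2000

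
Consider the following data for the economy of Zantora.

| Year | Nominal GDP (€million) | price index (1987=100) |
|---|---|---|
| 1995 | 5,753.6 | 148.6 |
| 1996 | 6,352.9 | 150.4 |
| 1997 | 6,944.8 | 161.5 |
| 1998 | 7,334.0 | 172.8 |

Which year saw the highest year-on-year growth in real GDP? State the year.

1996: real = 6352.9/1.504 = 4224.00; growth vs 1995 (3871.87) = 9.09%.
1997: real = 6944.8/1.615 = 4300.19; growth vs 1996 (4224.00) = 1.80%.
1998: real = 7334.0/1.728 = 4244.21; growth vs 1997 (4300.19) = -1.30%.

1996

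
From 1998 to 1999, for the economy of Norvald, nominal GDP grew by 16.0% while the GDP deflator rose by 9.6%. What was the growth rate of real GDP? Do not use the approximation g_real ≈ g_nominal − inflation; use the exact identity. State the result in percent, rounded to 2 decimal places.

5.84%

(1 + g_nom) = (1 + g_real)(1 + π), so g_real = 1.1600 / 1.0960 − 1 = 0.05839.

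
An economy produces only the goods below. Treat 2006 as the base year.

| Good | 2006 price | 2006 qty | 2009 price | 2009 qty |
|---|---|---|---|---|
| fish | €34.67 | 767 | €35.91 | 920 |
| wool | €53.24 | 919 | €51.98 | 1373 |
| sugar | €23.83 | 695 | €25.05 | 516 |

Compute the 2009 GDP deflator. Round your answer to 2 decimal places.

Nominal GDP 2009 = 35.91·920 + 51.98·1373 + 25.05·516 = 117331.54.
Real GDP 2009 (at 2006 prices) = 34.67·920 + 53.24·1373 + 23.83·516 = 117291.20.
Deflator = Nominal/Real × 100 = 117331.54/117291.20 × 100 = 100.034.

100.03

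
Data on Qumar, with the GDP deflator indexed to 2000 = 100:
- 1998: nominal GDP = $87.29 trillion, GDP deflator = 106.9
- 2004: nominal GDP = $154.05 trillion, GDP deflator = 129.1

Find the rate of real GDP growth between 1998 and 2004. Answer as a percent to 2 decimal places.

46.13%

Real GDP 1998 = 87.29 / 1.069 = 81.66.
Real GDP 2004 = 154.05 / 1.291 = 119.33.
Real growth = 119.33 / 81.66 − 1 = 0.4613.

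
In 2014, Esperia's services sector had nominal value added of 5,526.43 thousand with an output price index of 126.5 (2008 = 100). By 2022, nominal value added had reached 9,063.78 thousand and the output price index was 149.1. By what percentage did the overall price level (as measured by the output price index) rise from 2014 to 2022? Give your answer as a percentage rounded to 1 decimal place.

17.9%

Price-level change = 149.1 / 126.5 − 1 = 0.1787.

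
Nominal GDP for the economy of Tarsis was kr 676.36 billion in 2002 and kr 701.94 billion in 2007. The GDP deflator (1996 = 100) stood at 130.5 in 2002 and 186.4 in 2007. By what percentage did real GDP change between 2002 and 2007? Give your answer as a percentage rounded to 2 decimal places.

Real GDP 2002 = 676.36 / 1.305 = 518.28.
Real GDP 2007 = 701.94 / 1.864 = 376.58.
Real growth = 376.58 / 518.28 − 1 = -0.2734.

-27.34%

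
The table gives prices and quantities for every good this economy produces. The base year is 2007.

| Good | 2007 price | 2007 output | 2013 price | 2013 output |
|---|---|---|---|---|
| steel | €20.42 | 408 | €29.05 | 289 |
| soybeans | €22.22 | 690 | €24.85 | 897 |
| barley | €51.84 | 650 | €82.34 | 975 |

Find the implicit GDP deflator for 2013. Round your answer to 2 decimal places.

145.29

Nominal GDP 2013 = 29.05·289 + 24.85·897 + 82.34·975 = 110967.40.
Real GDP 2013 (at 2007 prices) = 20.42·289 + 22.22·897 + 51.84·975 = 76376.72.
Deflator = Nominal/Real × 100 = 110967.40/76376.72 × 100 = 145.290.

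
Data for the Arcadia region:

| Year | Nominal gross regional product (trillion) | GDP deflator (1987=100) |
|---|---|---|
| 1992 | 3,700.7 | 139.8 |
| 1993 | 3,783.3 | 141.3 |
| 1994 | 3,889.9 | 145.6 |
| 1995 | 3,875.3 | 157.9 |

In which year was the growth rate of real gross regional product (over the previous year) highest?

1993

1993: real = 3783.3/1.413 = 2677.49; growth vs 1992 (2647.14) = 1.15%.
1994: real = 3889.9/1.456 = 2671.63; growth vs 1993 (2677.49) = -0.22%.
1995: real = 3875.3/1.579 = 2454.27; growth vs 1994 (2671.63) = -8.14%.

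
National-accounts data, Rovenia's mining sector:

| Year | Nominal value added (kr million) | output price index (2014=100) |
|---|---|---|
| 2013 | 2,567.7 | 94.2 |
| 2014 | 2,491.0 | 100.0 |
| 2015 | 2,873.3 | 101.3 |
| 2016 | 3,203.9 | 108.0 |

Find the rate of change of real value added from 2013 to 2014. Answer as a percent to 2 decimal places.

Real value added 2013 = 2567.7/0.942 = 2725.80.
Real value added 2014 = 2491.0/1.000 = 2491.00.
Change = 2491.00/2725.80 − 1 = -0.0861.

-8.61%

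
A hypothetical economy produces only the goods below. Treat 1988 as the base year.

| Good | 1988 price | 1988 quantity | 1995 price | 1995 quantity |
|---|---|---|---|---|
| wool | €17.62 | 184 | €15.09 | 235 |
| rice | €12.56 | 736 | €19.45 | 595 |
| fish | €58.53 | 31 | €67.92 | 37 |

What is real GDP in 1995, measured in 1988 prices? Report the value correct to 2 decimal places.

€13779.51

Real GDP 1995 = Σ (p_1988 × q_1995) = 17.62·235 + 12.56·595 + 58.53·37 = 13779.51.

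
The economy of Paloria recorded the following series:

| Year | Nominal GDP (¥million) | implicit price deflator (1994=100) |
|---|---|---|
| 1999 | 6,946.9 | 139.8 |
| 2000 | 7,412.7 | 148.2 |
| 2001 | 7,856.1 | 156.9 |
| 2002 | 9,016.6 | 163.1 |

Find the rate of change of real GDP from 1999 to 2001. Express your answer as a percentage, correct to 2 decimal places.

0.76%

Real GDP 1999 = 6946.9/1.398 = 4969.17.
Real GDP 2001 = 7856.1/1.569 = 5007.07.
Change = 5007.07/4969.17 − 1 = 0.0076.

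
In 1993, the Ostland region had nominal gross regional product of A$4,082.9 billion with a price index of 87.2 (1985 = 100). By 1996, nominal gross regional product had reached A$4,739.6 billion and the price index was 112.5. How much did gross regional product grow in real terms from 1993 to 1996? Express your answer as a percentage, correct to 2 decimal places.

-10.02%

Deflate each year: 1993 → 4082.9/0.872 = 4682.22; 1996 → 4739.6/1.125 = 4212.98.
So real gross regional product changed by 4212.98/4682.22 − 1 = -0.1002, i.e. -10.02%.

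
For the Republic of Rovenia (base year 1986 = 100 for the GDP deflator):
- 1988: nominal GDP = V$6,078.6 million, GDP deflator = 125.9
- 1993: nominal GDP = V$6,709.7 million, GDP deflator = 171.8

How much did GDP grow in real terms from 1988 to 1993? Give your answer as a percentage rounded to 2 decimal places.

Deflate each year: 1988 → 6078.6/1.259 = 4828.12; 1993 → 6709.7/1.718 = 3905.53.
So real GDP changed by 3905.53/4828.12 − 1 = -0.1911, i.e. -19.11%.

-19.11%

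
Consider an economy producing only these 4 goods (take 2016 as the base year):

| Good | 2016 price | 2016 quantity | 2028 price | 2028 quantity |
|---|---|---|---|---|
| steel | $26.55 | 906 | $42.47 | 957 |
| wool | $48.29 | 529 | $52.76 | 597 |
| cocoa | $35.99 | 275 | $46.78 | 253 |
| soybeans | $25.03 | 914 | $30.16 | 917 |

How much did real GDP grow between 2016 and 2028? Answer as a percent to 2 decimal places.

Real GDP 2016 = Nominal GDP 2016 = 26.55·906 + 48.29·529 + 35.99·275 + 25.03·914 = 82374.38.
Real GDP 2028 (at 2016 prices) = 26.55·957 + 48.29·597 + 35.99·253 + 25.03·917 = 86295.46.
Real growth = 86295.46/82374.38 − 1 = 0.0476.

4.76%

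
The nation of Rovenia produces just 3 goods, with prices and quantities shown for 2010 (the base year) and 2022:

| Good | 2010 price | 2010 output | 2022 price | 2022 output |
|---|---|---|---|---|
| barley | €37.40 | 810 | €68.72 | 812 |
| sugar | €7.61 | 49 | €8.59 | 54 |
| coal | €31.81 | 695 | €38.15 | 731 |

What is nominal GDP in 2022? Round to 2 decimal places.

€84152.15

Nominal GDP 2022 = Σ (p_2022 × q_2022) = 68.72·812 + 8.59·54 + 38.15·731 = 84152.15.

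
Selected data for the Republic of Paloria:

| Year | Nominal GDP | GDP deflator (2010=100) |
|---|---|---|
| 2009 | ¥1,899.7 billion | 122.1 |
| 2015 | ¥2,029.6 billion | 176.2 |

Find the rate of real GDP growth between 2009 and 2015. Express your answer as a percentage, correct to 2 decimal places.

-25.97%

Deflate each year: 2009 → 1899.7/1.221 = 1555.86; 2015 → 2029.6/1.762 = 1151.87.
So real GDP changed by 1151.87/1555.86 − 1 = -0.2597, i.e. -25.97%.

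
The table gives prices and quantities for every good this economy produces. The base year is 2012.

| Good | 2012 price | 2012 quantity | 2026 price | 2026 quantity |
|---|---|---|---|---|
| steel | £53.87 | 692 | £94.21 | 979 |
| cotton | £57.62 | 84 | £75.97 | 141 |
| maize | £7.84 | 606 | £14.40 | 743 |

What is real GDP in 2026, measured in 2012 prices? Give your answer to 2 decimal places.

Real GDP 2026 = Σ (p_2012 × q_2026) = 53.87·979 + 57.62·141 + 7.84·743 = 66688.27.

£66688.27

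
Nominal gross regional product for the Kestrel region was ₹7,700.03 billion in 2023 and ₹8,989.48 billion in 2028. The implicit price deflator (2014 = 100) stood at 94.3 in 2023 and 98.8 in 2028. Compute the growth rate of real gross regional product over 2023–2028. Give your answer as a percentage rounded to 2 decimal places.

11.43%

Deflate each year: 2023 → 7700.03/0.943 = 8165.46; 2028 → 8989.48/0.988 = 9098.66.
So real gross regional product changed by 9098.66/8165.46 − 1 = 0.1143, i.e. 11.43%.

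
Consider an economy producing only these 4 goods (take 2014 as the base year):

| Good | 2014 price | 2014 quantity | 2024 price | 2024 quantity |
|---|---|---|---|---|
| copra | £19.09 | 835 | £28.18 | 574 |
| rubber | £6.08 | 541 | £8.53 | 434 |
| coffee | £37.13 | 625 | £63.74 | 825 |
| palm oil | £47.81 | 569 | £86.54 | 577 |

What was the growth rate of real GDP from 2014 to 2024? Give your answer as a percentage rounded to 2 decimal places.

Real GDP 2014 = Nominal GDP 2014 = 19.09·835 + 6.08·541 + 37.13·625 + 47.81·569 = 69639.57.
Real GDP 2024 (at 2014 prices) = 19.09·574 + 6.08·434 + 37.13·825 + 47.81·577 = 71815.00.
Real growth = 71815.00/69639.57 − 1 = 0.0312.

3.12%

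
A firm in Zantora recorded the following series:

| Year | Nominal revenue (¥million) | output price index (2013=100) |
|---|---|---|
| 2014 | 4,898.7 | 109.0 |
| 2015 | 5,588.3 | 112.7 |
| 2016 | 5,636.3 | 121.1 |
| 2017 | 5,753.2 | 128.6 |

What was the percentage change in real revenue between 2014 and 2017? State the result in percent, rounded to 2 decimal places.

-0.46%

Real revenue 2014 = 4898.7/1.090 = 4494.22.
Real revenue 2017 = 5753.2/1.286 = 4473.72.
Change = 4473.72/4494.22 − 1 = -0.0046.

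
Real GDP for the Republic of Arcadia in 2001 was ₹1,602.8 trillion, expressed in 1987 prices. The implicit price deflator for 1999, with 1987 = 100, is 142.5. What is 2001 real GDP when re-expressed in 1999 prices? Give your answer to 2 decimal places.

₹2,283.99 trillion

Real GDP in 1999 prices = Real GDP in 1987 prices × (P_1999/P_1987) = 1602.8 × 1.425 = 2283.99.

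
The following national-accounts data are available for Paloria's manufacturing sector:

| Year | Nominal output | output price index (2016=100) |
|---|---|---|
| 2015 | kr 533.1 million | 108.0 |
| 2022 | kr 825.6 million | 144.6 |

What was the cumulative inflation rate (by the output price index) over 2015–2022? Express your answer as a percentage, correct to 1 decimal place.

33.9%

Price-level change = 144.6 / 108.0 − 1 = 0.3389.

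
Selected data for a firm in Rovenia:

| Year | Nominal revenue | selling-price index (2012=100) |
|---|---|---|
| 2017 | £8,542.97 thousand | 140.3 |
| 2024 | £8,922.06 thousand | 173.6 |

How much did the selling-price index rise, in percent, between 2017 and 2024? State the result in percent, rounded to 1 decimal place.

Price-level change = 173.6 / 140.3 − 1 = 0.2373.

23.7%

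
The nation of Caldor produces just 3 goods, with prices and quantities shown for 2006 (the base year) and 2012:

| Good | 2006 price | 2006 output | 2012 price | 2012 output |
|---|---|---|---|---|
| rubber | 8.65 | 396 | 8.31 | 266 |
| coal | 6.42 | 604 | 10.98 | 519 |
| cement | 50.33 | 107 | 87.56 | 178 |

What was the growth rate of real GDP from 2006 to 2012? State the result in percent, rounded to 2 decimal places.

15.00%

Real GDP 2006 = Nominal GDP 2006 = 8.65·396 + 6.42·604 + 50.33·107 = 12688.39.
Real GDP 2012 (at 2006 prices) = 8.65·266 + 6.42·519 + 50.33·178 = 14591.62.
Real growth = 14591.62/12688.39 − 1 = 0.1500.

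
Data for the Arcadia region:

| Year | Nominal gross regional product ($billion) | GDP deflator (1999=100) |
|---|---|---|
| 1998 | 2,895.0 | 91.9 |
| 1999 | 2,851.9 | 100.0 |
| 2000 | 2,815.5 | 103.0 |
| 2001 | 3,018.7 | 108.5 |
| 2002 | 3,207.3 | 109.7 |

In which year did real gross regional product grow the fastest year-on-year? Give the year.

1999: real = 2851.9/1.000 = 2851.90; growth vs 1998 (3150.16) = -9.47%.
2000: real = 2815.5/1.030 = 2733.50; growth vs 1999 (2851.90) = -4.15%.
2001: real = 3018.7/1.085 = 2782.21; growth vs 2000 (2733.50) = 1.78%.
2002: real = 3207.3/1.097 = 2923.70; growth vs 2001 (2782.21) = 5.09%.

2002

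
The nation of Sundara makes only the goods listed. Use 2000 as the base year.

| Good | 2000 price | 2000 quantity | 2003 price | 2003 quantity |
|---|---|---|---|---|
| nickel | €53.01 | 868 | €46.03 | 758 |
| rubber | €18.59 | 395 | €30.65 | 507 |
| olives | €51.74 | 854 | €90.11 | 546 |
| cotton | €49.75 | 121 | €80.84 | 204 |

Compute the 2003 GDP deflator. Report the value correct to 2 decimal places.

131.95

Nominal GDP 2003 = 46.03·758 + 30.65·507 + 90.11·546 + 80.84·204 = 116121.71.
Real GDP 2003 (at 2000 prices) = 53.01·758 + 18.59·507 + 51.74·546 + 49.75·204 = 88005.75.
Deflator = Nominal/Real × 100 = 116121.71/88005.75 × 100 = 131.948.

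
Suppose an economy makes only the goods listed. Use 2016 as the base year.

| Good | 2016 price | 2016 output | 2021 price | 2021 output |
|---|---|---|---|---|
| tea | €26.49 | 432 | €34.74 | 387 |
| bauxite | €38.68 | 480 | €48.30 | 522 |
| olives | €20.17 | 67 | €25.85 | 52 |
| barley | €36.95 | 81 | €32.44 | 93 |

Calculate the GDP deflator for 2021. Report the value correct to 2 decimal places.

Nominal GDP 2021 = 34.74·387 + 48.30·522 + 25.85·52 + 32.44·93 = 43018.10.
Real GDP 2021 (at 2016 prices) = 26.49·387 + 38.68·522 + 20.17·52 + 36.95·93 = 34927.78.
Deflator = Nominal/Real × 100 = 43018.10/34927.78 × 100 = 123.163.

123.16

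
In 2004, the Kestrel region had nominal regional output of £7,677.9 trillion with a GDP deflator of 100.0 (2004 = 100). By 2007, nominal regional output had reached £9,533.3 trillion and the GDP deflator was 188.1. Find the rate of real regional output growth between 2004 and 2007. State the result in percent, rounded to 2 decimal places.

-33.99%

Deflate each year: 2004 → 7677.9/1.000 = 7677.90; 2007 → 9533.3/1.881 = 5068.21.
So real regional output changed by 5068.21/7677.90 − 1 = -0.3399, i.e. -33.99%.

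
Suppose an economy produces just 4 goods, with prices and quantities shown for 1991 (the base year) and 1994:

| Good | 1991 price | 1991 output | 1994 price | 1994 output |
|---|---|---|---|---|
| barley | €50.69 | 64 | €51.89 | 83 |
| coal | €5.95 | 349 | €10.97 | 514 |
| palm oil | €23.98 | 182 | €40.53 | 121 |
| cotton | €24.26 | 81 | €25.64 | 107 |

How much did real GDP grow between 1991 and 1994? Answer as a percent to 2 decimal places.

9.55%

Real GDP 1991 = Nominal GDP 1991 = 50.69·64 + 5.95·349 + 23.98·182 + 24.26·81 = 11650.13.
Real GDP 1994 (at 1991 prices) = 50.69·83 + 5.95·514 + 23.98·121 + 24.26·107 = 12762.97.
Real growth = 12762.97/11650.13 − 1 = 0.0955.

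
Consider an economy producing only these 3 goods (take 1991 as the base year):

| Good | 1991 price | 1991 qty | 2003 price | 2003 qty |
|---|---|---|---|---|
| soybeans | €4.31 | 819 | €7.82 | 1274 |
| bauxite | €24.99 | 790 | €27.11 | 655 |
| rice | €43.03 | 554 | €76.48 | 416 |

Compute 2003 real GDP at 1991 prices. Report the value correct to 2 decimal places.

€39759.87

Real GDP 2003 = Σ (p_1991 × q_2003) = 4.31·1274 + 24.99·655 + 43.03·416 = 39759.87.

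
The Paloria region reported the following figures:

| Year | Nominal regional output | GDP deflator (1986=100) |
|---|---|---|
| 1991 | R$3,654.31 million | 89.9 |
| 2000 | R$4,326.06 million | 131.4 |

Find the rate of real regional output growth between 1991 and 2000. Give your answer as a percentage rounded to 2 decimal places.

Real regional output 1991 = 3654.31 / 0.899 = 4064.86.
Real regional output 2000 = 4326.06 / 1.314 = 3292.28.
Real growth = 3292.28 / 4064.86 − 1 = -0.1901.

-19.01%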